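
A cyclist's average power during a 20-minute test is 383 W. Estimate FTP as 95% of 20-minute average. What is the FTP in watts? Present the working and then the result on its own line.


FTP = 20-min power * 0.95
= 383 * 0.95
= 363.85 W

363.85 W


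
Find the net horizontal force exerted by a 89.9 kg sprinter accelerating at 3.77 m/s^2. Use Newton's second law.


Newton's second law: F = m * a
F = 89.9 * 3.77 = 338.92 N

338.92 N


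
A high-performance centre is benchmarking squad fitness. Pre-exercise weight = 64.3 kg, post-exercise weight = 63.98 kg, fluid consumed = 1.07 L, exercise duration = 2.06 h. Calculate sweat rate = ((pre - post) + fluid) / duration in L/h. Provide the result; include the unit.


Weight loss = 64.3 - 63.98 = 0.32 kg (approx L)
Total sweat = 0.32 + 1.07 = 1.39 L
Sweat rate = 1.39 / 2.06 = 0.675 L/h

0.675 L/h


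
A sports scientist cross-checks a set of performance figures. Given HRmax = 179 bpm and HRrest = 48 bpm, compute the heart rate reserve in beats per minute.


Heart rate reserve = maximum HR minus resting HR
HRR = 179 - 48 = 131 bpm

131 bpm


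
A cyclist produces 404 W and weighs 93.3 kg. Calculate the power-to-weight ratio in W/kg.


P/W = power / mass
= 404 / 93.3
= 4.33 W/kg

4.33 W/kg


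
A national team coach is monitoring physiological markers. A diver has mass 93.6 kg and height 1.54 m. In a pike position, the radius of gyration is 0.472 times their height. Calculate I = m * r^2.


r = 0.472 * 1.54 = 0.72688 m
I = m * r^2 = 93.6 * 0.528355 = 49.454 kg*m^2

49.454 kg*m^2


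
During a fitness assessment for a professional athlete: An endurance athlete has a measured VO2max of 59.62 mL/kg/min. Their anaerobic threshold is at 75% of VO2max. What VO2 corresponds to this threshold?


Anaerobic threshold VO2 = VO2max * 75%
= 59.62 * 0.75
= 44.72 mL/kg/min

44.72 mL/kg/min


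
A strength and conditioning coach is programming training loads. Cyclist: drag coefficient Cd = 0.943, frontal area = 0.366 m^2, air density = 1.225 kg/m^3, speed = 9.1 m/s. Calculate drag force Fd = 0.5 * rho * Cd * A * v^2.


v^2 = 9.1^2 = 82.81
Fd = 0.5 * 1.225 * 0.943 * 0.366 * 82.81
= 17.506 N

17.506 N


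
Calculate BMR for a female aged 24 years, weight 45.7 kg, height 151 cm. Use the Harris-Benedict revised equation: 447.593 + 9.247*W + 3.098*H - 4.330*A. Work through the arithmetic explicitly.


Substituting values:
W term = 9.247 * 45.7 = 422.5879
H term = 3.098 * 151 = 467.798
A term = 4.330 * 24 = 103.92
BMR = 1234.06 kcal/day

1234.06 kcal/day


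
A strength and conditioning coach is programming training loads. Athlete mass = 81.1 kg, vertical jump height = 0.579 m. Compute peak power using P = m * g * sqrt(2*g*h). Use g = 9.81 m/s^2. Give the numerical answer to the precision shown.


sqrt(2 * 9.81 * 0.579) = sqrt(11.35998) = 3.370457 m/s
P = 81.1 * 9.81 * 3.370457
= 2681.51 W

2681.51 W


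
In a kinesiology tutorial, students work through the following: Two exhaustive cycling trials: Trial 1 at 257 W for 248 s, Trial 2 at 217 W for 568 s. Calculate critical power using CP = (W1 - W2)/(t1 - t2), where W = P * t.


W1 = 257 * 248 = 63736 J
W2 = 217 * 568 = 123256 J
CP = (63736 - 123256) / (248 - 568)
= -59520 / -320
= 186.0 W

186.0 W


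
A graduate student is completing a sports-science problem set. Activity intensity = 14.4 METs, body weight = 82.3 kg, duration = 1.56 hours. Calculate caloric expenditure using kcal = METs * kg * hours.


kcal = 14.4 * 82.3 * 1.56
= 1185.12 * 1.56
= 1848.79 kcal

1848.79 kcal


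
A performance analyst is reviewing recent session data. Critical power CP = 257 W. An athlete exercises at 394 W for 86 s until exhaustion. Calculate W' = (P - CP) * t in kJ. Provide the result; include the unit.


P - CP = 394 - 257 = 137 W
W' = 137 * 86 = 11782 J
= 11782 / 1000 = 11.782 kJ

11.782 kJ


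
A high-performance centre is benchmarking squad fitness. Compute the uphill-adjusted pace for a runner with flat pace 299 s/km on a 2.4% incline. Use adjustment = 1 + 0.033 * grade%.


Adjustment factor = 1 + 0.033 * 2.4 = 1.0792
Grade-adjusted pace = 299 * 1.0792 = 322.68 s/km

322.68 s/km


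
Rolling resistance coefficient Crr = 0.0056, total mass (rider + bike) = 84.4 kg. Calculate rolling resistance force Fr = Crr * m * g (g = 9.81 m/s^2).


Fr = Crr * m * g
= 0.0056 * 84.4 * 9.81
= 4.637 N

4.637 N


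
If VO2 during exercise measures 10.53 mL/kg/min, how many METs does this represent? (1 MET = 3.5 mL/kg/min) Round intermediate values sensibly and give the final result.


METs = VO2 / 3.5 = 10.53 / 3.5 = 3.01

3.01 METs


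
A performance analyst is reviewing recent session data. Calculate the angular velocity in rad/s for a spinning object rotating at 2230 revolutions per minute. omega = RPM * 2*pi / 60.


omega = RPM * 2*pi / 60
= 2230 * 6.28318531 / 60
= 233.525 rad/s

233.525 rad/s


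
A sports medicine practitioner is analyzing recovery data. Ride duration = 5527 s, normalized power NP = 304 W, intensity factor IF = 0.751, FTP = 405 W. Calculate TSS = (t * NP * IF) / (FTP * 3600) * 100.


Numerator = 5527 * 304 * 0.751 = 1261836.208
Denominator = 405 * 3600 = 1458000
TSS = 1261836.208 / 1458000 * 100
= 86.55

86.55 TSS


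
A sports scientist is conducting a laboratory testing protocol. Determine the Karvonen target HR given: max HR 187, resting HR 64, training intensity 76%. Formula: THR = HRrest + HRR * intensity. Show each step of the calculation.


HRR = HRmax - HRrest = 187 - 64 = 123
THR = 64 + 123 * 0.76
= 157.48 bpm

157.48 bpm


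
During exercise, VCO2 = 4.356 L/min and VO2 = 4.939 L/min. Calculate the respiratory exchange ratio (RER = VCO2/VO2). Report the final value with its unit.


RER = VCO2 / VO2
= 4.356 / 4.939
= 0.882

0.882


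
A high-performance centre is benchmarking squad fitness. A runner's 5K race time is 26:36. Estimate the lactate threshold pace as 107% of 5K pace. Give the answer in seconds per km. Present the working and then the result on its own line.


Total race time = 26*60 + 36 = 1596 seconds
5K pace = 1596 / 5 = 319.2 sec/km
LT pace = 319.2 * 1.07 = 341.54 sec/km

341.54 s/km


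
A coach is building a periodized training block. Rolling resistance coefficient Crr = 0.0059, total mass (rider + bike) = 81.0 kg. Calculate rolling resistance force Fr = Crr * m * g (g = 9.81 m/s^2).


Fr = Crr * m * g
= 0.0059 * 81.0 * 9.81
= 4.688 N

4.688 N


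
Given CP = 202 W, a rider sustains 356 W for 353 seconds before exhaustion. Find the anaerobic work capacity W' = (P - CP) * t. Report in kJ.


Excess power = 356 - 202 = 154 W
Work above CP = 154 * 353 = 54362 J
W' = 54.362 kJ

54.362 kJ


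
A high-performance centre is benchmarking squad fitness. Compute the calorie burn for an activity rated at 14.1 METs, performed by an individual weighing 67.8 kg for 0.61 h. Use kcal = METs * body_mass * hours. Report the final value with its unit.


Product of METs and mass = 14.1 * 67.8 = 955.98
Total kcal = 955.98 * 0.61 = 583.15 kcal

583.15 kcal


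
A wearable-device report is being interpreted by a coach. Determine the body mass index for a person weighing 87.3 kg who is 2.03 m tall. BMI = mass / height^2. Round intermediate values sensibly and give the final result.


BMI = mass / height^2
= 87.3 / 2.03^2
= 87.3 / 4.1209
= 21.18 kg/m^2

21.18 kg/m^2


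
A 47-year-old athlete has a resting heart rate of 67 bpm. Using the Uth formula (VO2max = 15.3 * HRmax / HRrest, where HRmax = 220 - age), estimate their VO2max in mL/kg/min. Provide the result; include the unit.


HRmax = 220 - 47 = 173 bpm
Ratio = HRmax / HRrest = 173 / 67 = 2.5821
VO2max = 15.3 * 2.5821 = 39.51 mL/kg/min

39.51 mL/kg/min


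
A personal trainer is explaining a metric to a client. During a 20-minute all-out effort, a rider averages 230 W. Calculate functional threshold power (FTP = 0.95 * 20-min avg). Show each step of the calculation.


FTP = 0.95 * 230
= 218.5 W

218.5 W


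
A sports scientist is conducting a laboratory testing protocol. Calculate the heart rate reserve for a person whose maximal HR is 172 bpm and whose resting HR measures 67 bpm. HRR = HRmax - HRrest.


HRmax = 172 bpm
HRrest = 67 bpm
HRR = 172 - 67 = 105 bpm

105 bpm


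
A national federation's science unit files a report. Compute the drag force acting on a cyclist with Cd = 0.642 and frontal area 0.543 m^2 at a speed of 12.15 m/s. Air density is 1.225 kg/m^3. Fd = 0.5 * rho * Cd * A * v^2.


Step 1: v^2 = 147.6225
Step 2: Fd = 0.5 * 1.225 * 0.642 * 0.543 * 147.6225
= 31.521 N

31.521 N


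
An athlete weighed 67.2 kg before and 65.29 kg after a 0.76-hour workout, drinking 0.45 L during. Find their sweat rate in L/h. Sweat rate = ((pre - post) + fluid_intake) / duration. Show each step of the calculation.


Body mass change = 1.91 kg
Total sweat loss = 1.91 + 0.45 = 2.36 L
Rate = 2.36 / 0.76 = 3.105 L/h

3.105 L/h


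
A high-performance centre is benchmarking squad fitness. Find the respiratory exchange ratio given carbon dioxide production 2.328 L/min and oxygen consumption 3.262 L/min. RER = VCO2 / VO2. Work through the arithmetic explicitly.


VCO2 = 2.328 L/min
VO2 = 3.262 L/min
RER = 2.328 / 3.262 = 0.7137

0.7137


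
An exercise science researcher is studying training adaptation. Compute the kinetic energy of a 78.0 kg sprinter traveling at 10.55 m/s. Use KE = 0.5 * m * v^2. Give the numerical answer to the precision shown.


Velocity squared = 111.3025
KE = 0.5 * 78.0 * 111.3025 = 4340.8 J

4340.8 J


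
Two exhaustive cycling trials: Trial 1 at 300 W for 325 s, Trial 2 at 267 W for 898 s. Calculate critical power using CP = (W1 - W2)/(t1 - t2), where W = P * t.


W1 = 300 * 325 = 97500 J
W2 = 267 * 898 = 239766 J
CP = (97500 - 239766) / (325 - 898)
= -142266 / -573
= 248.28 W

248.28 W


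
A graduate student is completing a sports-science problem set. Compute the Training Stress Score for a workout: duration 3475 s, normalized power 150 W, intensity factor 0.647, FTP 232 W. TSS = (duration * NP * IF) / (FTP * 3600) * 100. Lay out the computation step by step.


Product = 3475 * 150 * 0.647 = 337248.75
Base = 232 * 3600 = 835200
TSS = 337248.75 / 835200 * 100 = 40.38

40.38 TSS


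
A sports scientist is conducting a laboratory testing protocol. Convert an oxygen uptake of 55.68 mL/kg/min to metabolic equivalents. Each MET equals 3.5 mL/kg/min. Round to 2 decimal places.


One MET = 3.5 mL/kg/min
Number of METs = 55.68 / 3.5
= 15.91 METs

15.91 METs


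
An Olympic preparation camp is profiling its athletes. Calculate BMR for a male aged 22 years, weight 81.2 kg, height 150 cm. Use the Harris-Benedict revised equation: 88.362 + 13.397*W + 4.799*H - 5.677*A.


Substituting values:
W term = 13.397 * 81.2 = 1087.8364
H term = 4.799 * 150 = 719.85
A term = 5.677 * 22 = 124.894
BMR = 1771.15 kcal/day

1771.15 kcal/day


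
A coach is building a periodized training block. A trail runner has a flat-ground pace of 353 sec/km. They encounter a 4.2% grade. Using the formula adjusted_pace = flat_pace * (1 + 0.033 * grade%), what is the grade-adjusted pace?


Grade factor = 1 + 0.033 * 4.2 = 1.1386
Adjusted = 353 * 1.1386 = 401.93 sec/km

401.93 s/km


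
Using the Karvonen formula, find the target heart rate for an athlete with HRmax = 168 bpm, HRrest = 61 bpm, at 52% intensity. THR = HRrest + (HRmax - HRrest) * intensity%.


HRR = 168 - 61 = 107
THR = 61 + 107 * 0.52
= 61 + 55.64
= 116.64 bpm

116.64 bpm


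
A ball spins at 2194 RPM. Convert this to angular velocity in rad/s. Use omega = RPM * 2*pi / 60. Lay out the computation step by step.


omega = 2194 * 2 * pi / 60
= 2194 * 6.28318531 / 60
= 13785.309 / 60
= 229.755 rad/s

229.755 rad/s


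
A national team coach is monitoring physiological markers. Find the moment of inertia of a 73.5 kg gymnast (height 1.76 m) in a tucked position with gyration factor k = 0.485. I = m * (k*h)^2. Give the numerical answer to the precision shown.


Radius of gyration = 0.485 * 1.76 = 0.8536 m
I = 73.5 * 0.8536^2
= 73.5 * 0.728633
= 53.555 kg*m^2

53.555 kg*m^2


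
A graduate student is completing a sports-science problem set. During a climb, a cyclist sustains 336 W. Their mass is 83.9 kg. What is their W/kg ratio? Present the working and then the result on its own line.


Power-to-weight = 336 W / 83.9 kg
= 4.005 W/kg

4.005 W/kg


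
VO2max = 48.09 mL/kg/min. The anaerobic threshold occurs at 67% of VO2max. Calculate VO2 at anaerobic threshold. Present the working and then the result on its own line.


AT fraction = 67 / 100 = 0.67
AT VO2 = 48.09 * 0.67
= 32.22 mL/kg/min

32.22 mL/kg/min


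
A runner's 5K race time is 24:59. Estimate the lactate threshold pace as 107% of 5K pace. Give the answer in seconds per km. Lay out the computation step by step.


Total race time = 24*60 + 59 = 1499 seconds
5K pace = 1499 / 5 = 299.8 sec/km
LT pace = 299.8 * 1.07 = 320.79 sec/km

320.79 s/km


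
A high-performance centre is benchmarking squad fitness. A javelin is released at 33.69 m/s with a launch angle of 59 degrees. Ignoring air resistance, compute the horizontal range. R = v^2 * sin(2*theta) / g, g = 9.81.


Launch speed squared = 1135.0161
sin(2 * 59 deg) = 0.882948
Range = 1135.0161 * 0.882948 / 9.81
= 102.157 m

102.157 m


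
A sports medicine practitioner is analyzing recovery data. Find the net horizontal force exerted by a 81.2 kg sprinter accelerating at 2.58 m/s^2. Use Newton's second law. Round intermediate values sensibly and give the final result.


Newton's second law: F = m * a
F = 81.2 * 2.58 = 209.5 N

209.5 N


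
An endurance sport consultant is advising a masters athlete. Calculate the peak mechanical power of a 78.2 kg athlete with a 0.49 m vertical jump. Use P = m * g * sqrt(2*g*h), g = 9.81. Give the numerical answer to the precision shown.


First, sqrt(2gh) = sqrt(2 * 9.81 * 0.49)
= sqrt(9.6138) = 3.100613 m/s
Power = 78.2 * 9.81 * 3.100613 = 2378.61 W

2378.61 W


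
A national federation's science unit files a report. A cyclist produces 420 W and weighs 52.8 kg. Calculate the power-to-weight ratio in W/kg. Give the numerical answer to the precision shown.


P/W = power / mass
= 420 / 52.8
= 7.955 W/kg

7.955 W/kg


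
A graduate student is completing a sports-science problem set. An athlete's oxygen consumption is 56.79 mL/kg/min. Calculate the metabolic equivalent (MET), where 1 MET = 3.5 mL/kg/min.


MET = VO2 / 3.5
= 56.79 / 3.5
= 16.23 METs

16.23 METs


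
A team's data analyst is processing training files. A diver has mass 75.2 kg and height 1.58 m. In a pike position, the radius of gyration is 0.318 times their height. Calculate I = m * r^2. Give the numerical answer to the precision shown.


r = 0.318 * 1.58 = 0.50244 m
I = m * r^2 = 75.2 * 0.252446 = 18.984 kg*m^2

18.984 kg*m^2


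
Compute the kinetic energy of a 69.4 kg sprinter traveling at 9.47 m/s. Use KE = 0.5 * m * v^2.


Velocity squared = 89.6809
KE = 0.5 * 69.4 * 89.6809 = 3111.93 J

3111.93 J


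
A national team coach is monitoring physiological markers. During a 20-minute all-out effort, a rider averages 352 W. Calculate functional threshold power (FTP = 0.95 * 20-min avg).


FTP = 0.95 * 352
= 334.4 W

334.4 W


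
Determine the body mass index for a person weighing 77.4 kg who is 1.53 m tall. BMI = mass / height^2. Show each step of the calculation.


BMI = mass / height^2
= 77.4 / 1.53^2
= 77.4 / 2.3409
= 33.06 kg/m^2

33.06 kg/m^2


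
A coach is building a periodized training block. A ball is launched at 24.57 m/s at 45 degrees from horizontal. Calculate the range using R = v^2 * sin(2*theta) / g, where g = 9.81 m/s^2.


sin(2 * 45) = sin(90) = 1.0
v^2 = 24.57^2 = 603.6849
R = 603.6849 * 1.0 / 9.81
= 61.538 m

61.538 m


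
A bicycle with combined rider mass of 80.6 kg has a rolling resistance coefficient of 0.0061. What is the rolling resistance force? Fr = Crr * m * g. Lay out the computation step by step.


Fr = 0.0061 * 80.6 * 9.81
= 0.49166 * 9.81
= 4.823 N

4.823 N


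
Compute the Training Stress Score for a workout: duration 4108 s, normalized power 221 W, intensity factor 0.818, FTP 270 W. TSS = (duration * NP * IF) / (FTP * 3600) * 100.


Product = 4108 * 221 * 0.818 = 742636.024
Base = 270 * 3600 = 972000
TSS = 742636.024 / 972000 * 100 = 76.4

76.4 TSS


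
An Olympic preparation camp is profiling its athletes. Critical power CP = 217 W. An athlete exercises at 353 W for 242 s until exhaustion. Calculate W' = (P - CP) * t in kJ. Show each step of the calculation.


P - CP = 353 - 217 = 136 W
W' = 136 * 242 = 32912 J
= 32912 / 1000 = 32.912 kJ

32.912 kJ


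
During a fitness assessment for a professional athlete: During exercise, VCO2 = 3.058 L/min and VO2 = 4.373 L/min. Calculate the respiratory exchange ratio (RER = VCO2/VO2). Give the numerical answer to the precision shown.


RER = VCO2 / VO2
= 3.058 / 4.373
= 0.6993

0.6993


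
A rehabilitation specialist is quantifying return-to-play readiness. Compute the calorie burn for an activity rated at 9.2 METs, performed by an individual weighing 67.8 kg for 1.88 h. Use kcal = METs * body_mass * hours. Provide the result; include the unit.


Product of METs and mass = 9.2 * 67.8 = 623.76
Total kcal = 623.76 * 1.88 = 1172.67 kcal

1172.67 kcal


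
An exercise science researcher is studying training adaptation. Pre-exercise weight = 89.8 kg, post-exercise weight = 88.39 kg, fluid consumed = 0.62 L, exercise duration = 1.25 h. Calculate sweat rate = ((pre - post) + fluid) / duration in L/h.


Weight loss = 89.8 - 88.39 = 1.41 kg (approx L)
Total sweat = 1.41 + 0.62 = 2.03 L
Sweat rate = 2.03 / 1.25 = 1.624 L/h

1.624 L/h


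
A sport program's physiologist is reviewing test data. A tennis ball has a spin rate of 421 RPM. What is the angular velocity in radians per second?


Convert RPM to rad/s: multiply by 2*pi and divide by 60
omega = 421 * 2 * pi / 60
= 44.087 rad/s

44.087 rad/s


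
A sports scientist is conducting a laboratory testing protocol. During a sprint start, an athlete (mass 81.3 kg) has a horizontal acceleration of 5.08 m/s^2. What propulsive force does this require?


Propulsive force = mass * acceleration
= 81.3 kg * 5.08 m/s^2
= 413.0 N

413.0 N


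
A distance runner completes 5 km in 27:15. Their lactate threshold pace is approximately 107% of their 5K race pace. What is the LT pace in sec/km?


Convert to seconds: 27 min 15 s = 1635 s
Pace per km = 1635 / 5 = 327.0 s/km
LT pace = 327.0 * 1.07 = 349.89 s/km

349.89 s/km


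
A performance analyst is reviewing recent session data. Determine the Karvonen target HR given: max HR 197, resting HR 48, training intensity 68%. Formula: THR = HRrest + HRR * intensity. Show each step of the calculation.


HRR = HRmax - HRrest = 197 - 48 = 149
THR = 48 + 149 * 0.68
= 149.32 bpm

149.32 bpm


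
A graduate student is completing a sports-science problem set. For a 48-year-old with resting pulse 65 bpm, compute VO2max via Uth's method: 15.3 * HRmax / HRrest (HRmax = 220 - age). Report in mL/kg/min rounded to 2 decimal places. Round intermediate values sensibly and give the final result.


Step 1: HRmax = 220 - 48 = 172 bpm
Step 2: Ratio = 172 / 65 = 2.6462
Step 3: VO2max = 15.3 * 2.6462 = 40.49 mL/kg/min

40.49 mL/kg/min


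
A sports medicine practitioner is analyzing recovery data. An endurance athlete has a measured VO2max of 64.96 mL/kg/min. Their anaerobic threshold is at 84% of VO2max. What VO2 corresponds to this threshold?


Anaerobic threshold VO2 = VO2max * 84%
= 64.96 * 0.84
= 54.57 mL/kg/min

54.57 mL/kg/min


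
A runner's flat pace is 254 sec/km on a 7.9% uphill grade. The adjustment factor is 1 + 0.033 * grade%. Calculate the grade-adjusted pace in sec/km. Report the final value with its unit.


Factor = 1 + 0.033 * 7.9 = 1.2607
Adjusted pace = 254 * 1.2607
= 320.22 sec/km

320.22 s/km


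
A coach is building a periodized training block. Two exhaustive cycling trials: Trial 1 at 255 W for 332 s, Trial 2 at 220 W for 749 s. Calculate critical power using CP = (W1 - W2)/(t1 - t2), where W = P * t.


W1 = 255 * 332 = 84660 J
W2 = 220 * 749 = 164780 J
CP = (84660 - 164780) / (332 - 749)
= -80120 / -417
= 192.13 W

192.13 W


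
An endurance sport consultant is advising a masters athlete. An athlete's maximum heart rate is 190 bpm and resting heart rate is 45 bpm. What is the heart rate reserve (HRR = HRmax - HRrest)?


HRR = HRmax - HRrest
= 190 - 45
= 145 bpm

145 bpm


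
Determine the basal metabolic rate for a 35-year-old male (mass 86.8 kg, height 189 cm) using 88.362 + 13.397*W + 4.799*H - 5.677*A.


BMR = 88.362 + 13.397*86.8 + 4.799*189 - 5.677*35
= 1959.54 kcal/day

1959.54 kcal/day


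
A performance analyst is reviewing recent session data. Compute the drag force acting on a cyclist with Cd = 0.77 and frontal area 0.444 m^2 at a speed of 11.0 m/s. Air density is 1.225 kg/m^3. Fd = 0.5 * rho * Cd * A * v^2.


Step 1: v^2 = 121.0
Step 2: Fd = 0.5 * 1.225 * 0.77 * 0.444 * 121.0
= 25.338 N

25.338 N


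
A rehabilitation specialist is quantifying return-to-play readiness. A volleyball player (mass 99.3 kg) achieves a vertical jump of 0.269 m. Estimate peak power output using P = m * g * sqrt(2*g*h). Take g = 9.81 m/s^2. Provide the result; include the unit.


2 * g * h = 2 * 9.81 * 0.269 = 5.27778
sqrt(5.27778) = 2.297342 m/s
P = 99.3 * 9.81 * 2.297342 = 2237.92 W

2237.92 W


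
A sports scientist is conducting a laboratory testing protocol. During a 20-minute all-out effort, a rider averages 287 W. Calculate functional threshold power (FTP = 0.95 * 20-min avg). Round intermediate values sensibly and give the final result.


FTP = 0.95 * 287
= 272.65 W

272.65 W


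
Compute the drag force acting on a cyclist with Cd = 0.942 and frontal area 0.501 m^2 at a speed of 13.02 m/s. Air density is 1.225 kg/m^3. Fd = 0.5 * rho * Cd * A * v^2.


Step 1: v^2 = 169.5204
Step 2: Fd = 0.5 * 1.225 * 0.942 * 0.501 * 169.5204
= 49.002 N

49.002 N


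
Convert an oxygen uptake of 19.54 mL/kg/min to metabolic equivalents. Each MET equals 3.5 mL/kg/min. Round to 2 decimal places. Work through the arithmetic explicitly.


One MET = 3.5 mL/kg/min
Number of METs = 19.54 / 3.5
= 5.58 METs

5.58 METs


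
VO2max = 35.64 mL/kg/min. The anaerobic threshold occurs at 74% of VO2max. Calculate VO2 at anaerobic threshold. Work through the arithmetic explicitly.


AT fraction = 74 / 100 = 0.74
AT VO2 = 35.64 * 0.74
= 26.37 mL/kg/min

26.37 mL/kg/min


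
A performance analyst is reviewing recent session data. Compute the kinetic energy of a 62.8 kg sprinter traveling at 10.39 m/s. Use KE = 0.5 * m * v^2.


Velocity squared = 107.9521
KE = 0.5 * 62.8 * 107.9521 = 3389.7 J

3389.7 J


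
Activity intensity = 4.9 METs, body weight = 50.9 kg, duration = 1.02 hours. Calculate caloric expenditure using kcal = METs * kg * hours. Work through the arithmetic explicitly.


kcal = 4.9 * 50.9 * 1.02
= 249.41 * 1.02
= 254.4 kcal

254.4 kcal


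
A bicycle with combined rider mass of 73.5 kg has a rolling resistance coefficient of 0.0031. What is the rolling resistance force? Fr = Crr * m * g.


Fr = 0.0031 * 73.5 * 9.81
= 0.22785 * 9.81
= 2.235 N

2.235 N


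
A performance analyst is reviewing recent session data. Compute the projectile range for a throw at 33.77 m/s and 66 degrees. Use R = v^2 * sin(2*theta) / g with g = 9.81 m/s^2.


Two times the angle = 132 degrees
sin(132) = 0.743145
R = 1140.4129 * 0.743145 / 9.81 = 86.391 m

86.391 m


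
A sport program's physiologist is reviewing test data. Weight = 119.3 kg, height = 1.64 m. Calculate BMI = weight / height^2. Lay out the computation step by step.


height^2 = 1.64^2 = 2.6896
BMI = 119.3 / 2.6896 = 44.36 kg/m^2

44.36 kg/m^2


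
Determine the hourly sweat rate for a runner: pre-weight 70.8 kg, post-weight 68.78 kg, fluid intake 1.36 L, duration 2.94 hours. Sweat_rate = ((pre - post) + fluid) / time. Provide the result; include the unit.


Mass lost = 70.8 - 68.78 = 2.02 kg
Add fluid consumed: 2.02 + 1.36 = 3.38 L total sweat
Sweat rate = 3.38 / 2.94 = 1.15 L/h

1.15 L/h


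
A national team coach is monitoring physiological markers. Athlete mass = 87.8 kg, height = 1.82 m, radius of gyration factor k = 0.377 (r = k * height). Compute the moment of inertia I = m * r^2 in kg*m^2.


r = k * height = 0.377 * 1.82 = 0.68614 m
r^2 = 0.68614^2 = 0.470788
I = 87.8 * 0.470788 = 41.335 kg*m^2

41.335 kg*m^2


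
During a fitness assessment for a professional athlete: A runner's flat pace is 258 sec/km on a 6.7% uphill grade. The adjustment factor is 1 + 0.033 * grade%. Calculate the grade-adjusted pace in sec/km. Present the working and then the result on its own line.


Factor = 1 + 0.033 * 6.7 = 1.2211
Adjusted pace = 258 * 1.2211
= 315.04 sec/km

315.04 s/km


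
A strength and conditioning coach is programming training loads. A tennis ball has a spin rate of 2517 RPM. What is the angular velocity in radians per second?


Convert RPM to rad/s: multiply by 2*pi and divide by 60
omega = 2517 * 2 * pi / 60
= 263.58 rad/s

263.58 rad/s


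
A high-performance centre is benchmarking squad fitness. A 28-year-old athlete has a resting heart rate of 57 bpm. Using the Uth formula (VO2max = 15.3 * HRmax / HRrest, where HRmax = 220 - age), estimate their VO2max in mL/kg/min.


HRmax = 220 - 28 = 192 bpm
Ratio = HRmax / HRrest = 192 / 57 = 3.3684
VO2max = 15.3 * 3.3684 = 51.54 mL/kg/min

51.54 mL/kg/min


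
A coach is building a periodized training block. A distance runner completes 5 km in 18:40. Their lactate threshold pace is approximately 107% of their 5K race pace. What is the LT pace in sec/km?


Convert to seconds: 18 min 40 s = 1120 s
Pace per km = 1120 / 5 = 224.0 s/km
LT pace = 224.0 * 1.07 = 239.68 s/km

239.68 s/km


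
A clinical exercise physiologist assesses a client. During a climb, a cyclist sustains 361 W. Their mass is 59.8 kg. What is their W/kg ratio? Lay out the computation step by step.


Power-to-weight = 361 W / 59.8 kg
= 6.037 W/kg

6.037 W/kg


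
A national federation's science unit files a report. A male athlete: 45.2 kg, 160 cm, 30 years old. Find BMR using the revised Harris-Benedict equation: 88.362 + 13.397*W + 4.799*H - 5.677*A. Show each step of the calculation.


Intercept = 88.362
Weight contribution = 13.397 * 45.2 = 605.5444
Height contribution = 4.799 * 160 = 767.84
Age contribution = 5.677 * 30 = 170.31
BMR = 88.362 + 605.5444 + 767.84 - 170.31
= 1291.44 kcal/day

1291.44 kcal/day


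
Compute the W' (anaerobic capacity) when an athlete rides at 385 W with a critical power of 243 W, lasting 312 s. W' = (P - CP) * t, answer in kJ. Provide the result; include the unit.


Above-CP power = 142 W
Duration = 312 s
W' = 142 * 312 = 44304 J
Convert: 44304 / 1000 = 44.304 kJ

44.304 kJ


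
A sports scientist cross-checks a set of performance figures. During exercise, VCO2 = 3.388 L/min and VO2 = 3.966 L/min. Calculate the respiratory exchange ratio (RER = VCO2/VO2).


RER = VCO2 / VO2
= 3.388 / 3.966
= 0.8543

0.8543


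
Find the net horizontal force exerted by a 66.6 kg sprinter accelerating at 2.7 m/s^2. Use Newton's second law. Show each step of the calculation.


Newton's second law: F = m * a
F = 66.6 * 2.7 = 179.82 N

179.82 N


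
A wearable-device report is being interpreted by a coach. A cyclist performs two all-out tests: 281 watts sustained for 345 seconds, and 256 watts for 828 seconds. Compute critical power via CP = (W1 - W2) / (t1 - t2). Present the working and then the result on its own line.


W1 = P1 * t1 = 281 * 345 = 96945 J
W2 = P2 * t2 = 256 * 828 = 211968 J
CP = (96945 - 211968) / (345 - 828)
= 238.14 W

238.14 W


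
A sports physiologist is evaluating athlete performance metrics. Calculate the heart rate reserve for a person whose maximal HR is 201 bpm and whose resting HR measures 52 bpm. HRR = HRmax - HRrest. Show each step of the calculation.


HRmax = 201 bpm
HRrest = 52 bpm
HRR = 201 - 52 = 149 bpm

149 bpm


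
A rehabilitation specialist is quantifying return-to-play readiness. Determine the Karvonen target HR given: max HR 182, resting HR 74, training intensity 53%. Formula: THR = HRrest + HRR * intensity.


HRR = HRmax - HRrest = 182 - 74 = 108
THR = 74 + 108 * 0.53
= 131.24 bpm

131.24 bpm


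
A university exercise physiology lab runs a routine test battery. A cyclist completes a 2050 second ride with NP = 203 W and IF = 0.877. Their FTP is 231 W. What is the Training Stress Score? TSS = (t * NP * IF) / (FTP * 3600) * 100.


t * NP * IF = 2050 * 203 * 0.877 = 364963.55
FTP * 3600 = 831600
TSS = (364963.55 / 831600) * 100 = 43.89

43.89 TSS


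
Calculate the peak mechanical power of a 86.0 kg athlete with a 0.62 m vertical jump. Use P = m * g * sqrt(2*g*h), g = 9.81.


First, sqrt(2gh) = sqrt(2 * 9.81 * 0.62)
= sqrt(12.1644) = 3.48775 m/s
Power = 86.0 * 9.81 * 3.48775 = 2942.48 W

2942.48 W


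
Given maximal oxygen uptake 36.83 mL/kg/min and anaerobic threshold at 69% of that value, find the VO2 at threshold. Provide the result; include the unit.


Percentage as decimal = 0.69
VO2 at AT = 36.83 * 0.69 = 25.41 mL/kg/min

25.41 mL/kg/min


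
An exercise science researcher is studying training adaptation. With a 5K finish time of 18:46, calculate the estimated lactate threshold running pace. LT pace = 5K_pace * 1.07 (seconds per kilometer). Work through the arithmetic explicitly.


Race duration = 1126 s for 5 km
Average pace = 1126 / 5 = 225.2 s/km
LT pace = 225.2 * 1.07
= 240.96 s/km

240.96 s/km


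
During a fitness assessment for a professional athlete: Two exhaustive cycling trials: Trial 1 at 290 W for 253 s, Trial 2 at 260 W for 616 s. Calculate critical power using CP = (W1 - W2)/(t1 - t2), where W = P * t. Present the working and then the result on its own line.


W1 = 290 * 253 = 73370 J
W2 = 260 * 616 = 160160 J
CP = (73370 - 160160) / (253 - 616)
= -86790 / -363
= 239.09 W

239.09 W


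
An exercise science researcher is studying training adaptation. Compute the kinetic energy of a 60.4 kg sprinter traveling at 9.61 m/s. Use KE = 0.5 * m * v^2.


Velocity squared = 92.3521
KE = 0.5 * 60.4 * 92.3521 = 2789.03 J

2789.03 J


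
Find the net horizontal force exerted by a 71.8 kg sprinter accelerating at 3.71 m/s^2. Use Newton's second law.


Newton's second law: F = m * a
F = 71.8 * 3.71 = 266.38 N

266.38 N


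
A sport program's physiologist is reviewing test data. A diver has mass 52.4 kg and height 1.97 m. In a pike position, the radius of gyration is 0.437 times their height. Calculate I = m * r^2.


r = 0.437 * 1.97 = 0.86089 m
I = m * r^2 = 52.4 * 0.741132 = 38.835 kg*m^2

38.835 kg*m^2


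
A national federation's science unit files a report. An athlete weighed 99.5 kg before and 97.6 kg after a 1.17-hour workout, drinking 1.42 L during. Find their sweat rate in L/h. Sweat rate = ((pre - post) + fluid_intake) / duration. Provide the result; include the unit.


Body mass change = 1.9 kg
Total sweat loss = 1.9 + 1.42 = 3.32 L
Rate = 3.32 / 1.17 = 2.838 L/h

2.838 L/h


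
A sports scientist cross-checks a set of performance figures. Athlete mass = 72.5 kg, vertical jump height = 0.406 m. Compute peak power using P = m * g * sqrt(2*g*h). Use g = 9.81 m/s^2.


sqrt(2 * 9.81 * 0.406) = sqrt(7.96572) = 2.822361 m/s
P = 72.5 * 9.81 * 2.822361
= 2007.33 W

2007.33 W


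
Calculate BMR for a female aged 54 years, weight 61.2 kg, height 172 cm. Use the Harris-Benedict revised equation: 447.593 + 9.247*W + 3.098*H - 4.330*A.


Substituting values:
W term = 9.247 * 61.2 = 565.9164
H term = 3.098 * 172 = 532.856
A term = 4.330 * 54 = 233.82
BMR = 1312.55 kcal/day

1312.55 kcal/day


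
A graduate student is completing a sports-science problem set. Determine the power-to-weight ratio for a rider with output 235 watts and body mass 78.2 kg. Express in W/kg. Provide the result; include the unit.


P/W = 235 / 78.2 = 3.005 W/kg

3.005 W/kg


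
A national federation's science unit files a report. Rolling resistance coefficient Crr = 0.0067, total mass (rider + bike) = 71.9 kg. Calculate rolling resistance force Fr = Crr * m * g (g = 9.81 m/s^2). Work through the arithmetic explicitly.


Fr = Crr * m * g
= 0.0067 * 71.9 * 9.81
= 4.726 N

4.726 N


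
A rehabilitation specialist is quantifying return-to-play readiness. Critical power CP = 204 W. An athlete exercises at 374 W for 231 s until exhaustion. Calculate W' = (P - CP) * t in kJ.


P - CP = 374 - 204 = 170 W
W' = 170 * 231 = 39270 J
= 39270 / 1000 = 39.27 kJ

39.27 kJ


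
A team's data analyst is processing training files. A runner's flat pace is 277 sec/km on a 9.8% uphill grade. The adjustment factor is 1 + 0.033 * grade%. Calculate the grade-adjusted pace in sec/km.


Factor = 1 + 0.033 * 9.8 = 1.3234
Adjusted pace = 277 * 1.3234
= 366.58 sec/km

366.58 s/km


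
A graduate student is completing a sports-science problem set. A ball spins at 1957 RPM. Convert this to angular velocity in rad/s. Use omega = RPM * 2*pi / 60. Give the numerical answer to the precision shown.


omega = 1957 * 2 * pi / 60
= 1957 * 6.28318531 / 60
= 12296.194 / 60
= 204.937 rad/s

204.937 rad/s


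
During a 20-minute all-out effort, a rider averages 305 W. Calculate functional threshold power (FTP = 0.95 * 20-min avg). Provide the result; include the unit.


FTP = 0.95 * 305
= 289.75 W

289.75 W


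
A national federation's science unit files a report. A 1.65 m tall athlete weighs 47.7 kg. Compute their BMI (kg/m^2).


height^2 = 2.7225 m^2
BMI = 47.7 / 2.7225 = 17.52 kg/m^2

17.52 kg/m^2


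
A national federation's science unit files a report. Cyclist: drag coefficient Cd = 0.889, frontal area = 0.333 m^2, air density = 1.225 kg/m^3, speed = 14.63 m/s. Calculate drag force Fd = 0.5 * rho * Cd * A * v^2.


v^2 = 14.63^2 = 214.0369
Fd = 0.5 * 1.225 * 0.889 * 0.333 * 214.0369
= 38.81 N

38.81 N


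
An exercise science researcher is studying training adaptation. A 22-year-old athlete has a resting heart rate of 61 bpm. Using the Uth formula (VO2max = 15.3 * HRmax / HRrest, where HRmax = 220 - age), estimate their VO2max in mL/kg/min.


HRmax = 220 - 22 = 198 bpm
Ratio = HRmax / HRrest = 198 / 61 = 3.2459
VO2max = 15.3 * 3.2459 = 49.66 mL/kg/min

49.66 mL/kg/min


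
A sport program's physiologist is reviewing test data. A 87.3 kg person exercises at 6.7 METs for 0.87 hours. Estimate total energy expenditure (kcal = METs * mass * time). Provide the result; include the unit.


Energy = METs * mass(kg) * time(h)
= 6.7 * 87.3 * 0.87
= 508.87 kcal

508.87 kcal


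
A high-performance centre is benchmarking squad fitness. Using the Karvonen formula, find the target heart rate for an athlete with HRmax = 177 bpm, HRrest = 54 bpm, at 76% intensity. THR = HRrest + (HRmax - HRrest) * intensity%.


HRR = 177 - 54 = 123
THR = 54 + 123 * 0.76
= 54 + 93.48
= 147.48 bpm

147.48 bpm


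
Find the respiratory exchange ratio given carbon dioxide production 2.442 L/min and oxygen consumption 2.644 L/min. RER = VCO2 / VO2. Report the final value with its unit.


VCO2 = 2.442 L/min
VO2 = 2.644 L/min
RER = 2.442 / 2.644 = 0.9236

0.9236


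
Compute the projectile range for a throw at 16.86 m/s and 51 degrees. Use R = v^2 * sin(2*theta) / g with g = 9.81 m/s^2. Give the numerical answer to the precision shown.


Two times the angle = 102 degrees
sin(102) = 0.978148
R = 284.2596 * 0.978148 / 9.81 = 28.343 m

28.343 m


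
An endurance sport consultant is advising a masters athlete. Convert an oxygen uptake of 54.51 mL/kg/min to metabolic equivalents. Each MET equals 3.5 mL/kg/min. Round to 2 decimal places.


One MET = 3.5 mL/kg/min
Number of METs = 54.51 / 3.5
= 15.57 METs

15.57 METs


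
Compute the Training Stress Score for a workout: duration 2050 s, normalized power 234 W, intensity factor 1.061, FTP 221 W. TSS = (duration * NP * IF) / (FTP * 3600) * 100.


Product = 2050 * 234 * 1.061 = 508961.7
Base = 221 * 3600 = 795600
TSS = 508961.7 / 795600 * 100 = 63.97

63.97 TSS


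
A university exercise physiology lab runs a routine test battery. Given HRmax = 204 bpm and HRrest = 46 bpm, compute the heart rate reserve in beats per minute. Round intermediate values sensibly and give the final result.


Heart rate reserve = maximum HR minus resting HR
HRR = 204 - 46 = 158 bpm

158 bpm


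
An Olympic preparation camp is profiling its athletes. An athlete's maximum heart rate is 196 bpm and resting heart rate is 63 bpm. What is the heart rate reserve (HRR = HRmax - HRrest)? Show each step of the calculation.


HRR = HRmax - HRrest
= 196 - 63
= 133 bpm

133 bpm


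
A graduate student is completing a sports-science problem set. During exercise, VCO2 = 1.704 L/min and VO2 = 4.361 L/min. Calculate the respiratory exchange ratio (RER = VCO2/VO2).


RER = VCO2 / VO2
= 1.704 / 4.361
= 0.3907

0.3907


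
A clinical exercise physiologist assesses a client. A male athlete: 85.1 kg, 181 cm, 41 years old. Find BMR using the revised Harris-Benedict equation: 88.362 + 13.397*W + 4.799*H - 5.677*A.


Intercept = 88.362
Weight contribution = 13.397 * 85.1 = 1140.0847
Height contribution = 4.799 * 181 = 868.619
Age contribution = 5.677 * 41 = 232.757
BMR = 88.362 + 1140.0847 + 868.619 - 232.757
= 1864.31 kcal/day

1864.31 kcal/day


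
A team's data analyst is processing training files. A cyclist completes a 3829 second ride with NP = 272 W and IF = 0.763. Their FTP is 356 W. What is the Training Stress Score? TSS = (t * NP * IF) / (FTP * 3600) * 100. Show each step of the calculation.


t * NP * IF = 3829 * 272 * 0.763 = 794655.344
FTP * 3600 = 1281600
TSS = (794655.344 / 1281600) * 100 = 62.0

62.0 TSS


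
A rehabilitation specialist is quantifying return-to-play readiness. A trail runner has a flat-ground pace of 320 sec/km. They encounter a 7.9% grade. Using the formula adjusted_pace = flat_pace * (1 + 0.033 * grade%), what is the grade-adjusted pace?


Grade factor = 1 + 0.033 * 7.9 = 1.2607
Adjusted = 320 * 1.2607 = 403.42 sec/km

403.42 s/km


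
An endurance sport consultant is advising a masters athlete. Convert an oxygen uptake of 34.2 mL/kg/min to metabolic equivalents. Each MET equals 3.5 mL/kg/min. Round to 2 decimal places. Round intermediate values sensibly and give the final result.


One MET = 3.5 mL/kg/min
Number of METs = 34.2 / 3.5
= 9.77 METs

9.77 METs


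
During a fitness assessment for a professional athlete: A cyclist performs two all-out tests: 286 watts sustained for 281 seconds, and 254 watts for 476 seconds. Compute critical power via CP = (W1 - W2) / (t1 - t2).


W1 = P1 * t1 = 286 * 281 = 80366 J
W2 = P2 * t2 = 254 * 476 = 120904 J
CP = (80366 - 120904) / (281 - 476)
= 207.89 W

207.89 W


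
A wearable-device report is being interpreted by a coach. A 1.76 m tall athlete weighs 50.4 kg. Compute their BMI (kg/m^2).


height^2 = 3.0976 m^2
BMI = 50.4 / 3.0976 = 16.27 kg/m^2

16.27 kg/m^2


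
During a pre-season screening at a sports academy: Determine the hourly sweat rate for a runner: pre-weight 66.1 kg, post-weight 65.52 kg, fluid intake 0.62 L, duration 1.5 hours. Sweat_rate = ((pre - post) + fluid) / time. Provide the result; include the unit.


Mass lost = 66.1 - 65.52 = 0.58 kg
Add fluid consumed: 0.58 + 0.62 = 1.2 L total sweat
Sweat rate = 1.2 / 1.5 = 0.8 L/h

0.8 L/h


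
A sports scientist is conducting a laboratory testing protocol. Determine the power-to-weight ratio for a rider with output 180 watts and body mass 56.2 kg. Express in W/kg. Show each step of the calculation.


P/W = 180 / 56.2 = 3.203 W/kg

3.203 W/kg


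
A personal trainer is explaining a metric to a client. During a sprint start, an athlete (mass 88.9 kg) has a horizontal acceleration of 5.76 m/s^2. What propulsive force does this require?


Propulsive force = mass * acceleration
= 88.9 kg * 5.76 m/s^2
= 512.06 N

512.06 N
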